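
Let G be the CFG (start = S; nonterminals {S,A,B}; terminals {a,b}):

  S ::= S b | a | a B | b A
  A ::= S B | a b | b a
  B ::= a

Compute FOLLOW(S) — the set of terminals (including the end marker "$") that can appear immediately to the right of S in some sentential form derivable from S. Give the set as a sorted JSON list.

FIRST sets, iterate to fixpoint:
iter 1:
  A via A→a b: +{a}
  A via A→b a: +{b}
  B via B→a: +{a}
  S via S→a: +{a}
  S via S→b A: +{b}
  FIRST[S]={a,b}  FIRST[A]={a,b}  FIRST[B]={a}
iter 2: done
  FIRST[S]={a,b}  FIRST[A]={a,b}  FIRST[B]={a}

FOLLOW iteration:
seed FOLLOW(S) with $
[1]
  A→S B: FOLLOW(S) ⊇ FIRST(B) = {a}; new: +{a}
  S→S b: FOLLOW(S) ⊇ FIRST(b) = {b}; new: +{b}
  S→a B: FOLLOW(B) ⊇ FOLLOW(S) ⊇ {$,a,b}; new: +{$,a,b}
  S→b A: FOLLOW(A) ⊇ FOLLOW(S) ⊇ {$,a,b}; new: +{$,a,b}
  FOLLOW[S]={$,a,b}  FOLLOW[A]={$,a,b}  FOLLOW[B]={$,a,b}
[2] (stable)
  FOLLOW[S]={$,a,b}  FOLLOW[A]={$,a,b}  FOLLOW[B]={$,a,b}

FOLLOW(S) = ["$", "a", "b"]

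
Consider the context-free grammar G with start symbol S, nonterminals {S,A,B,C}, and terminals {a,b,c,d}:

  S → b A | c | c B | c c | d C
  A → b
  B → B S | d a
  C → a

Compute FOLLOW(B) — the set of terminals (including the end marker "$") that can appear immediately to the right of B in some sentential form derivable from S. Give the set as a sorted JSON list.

FIRST iteration:
[1]
  A via A→b: +{b}
  B via B→d a: +{d}
  C via C→a: +{a}
  S via S→b A: +{b}
  S via S→c: +{c}
  S via S→d C: +{d}
  S: {b,c,d}  A: {b}  B: {d}  C: {a}
[2] done
  S: {b,c,d}  A: {b}  B: {d}  C: {a}

FOLLOW sets:
FOLLOW(S) := {$}
round 1:
  B→B S: FOLLOW(B) ⊇ FIRST(S) = {b,c,d}; new: +{b,c,d}
  B→B S: FOLLOW(S) ⊇ FOLLOW(B) ⊇ {b,c,d}; new: +{b,c,d}
  S→b A: FOLLOW(A) ⊇ FOLLOW(S) ⊇ {$,b,c,d}; new: +{$,b,c,d}
  S→c B: FOLLOW(B) ⊇ FOLLOW(S) ⊇ {$,b,c,d}; new: +{$}
  S→d C: FOLLOW(C) ⊇ FOLLOW(S) ⊇ {$,b,c,d}; new: +{$,b,c,d}
  FOLLOW[S]={$,b,c,d}  FOLLOW[A]={$,b,c,d}  FOLLOW[B]={$,b,c,d}  FOLLOW[C]={$,b,c,d}
round 2: (no change)
  FOLLOW[S]={$,b,c,d}  FOLLOW[A]={$,b,c,d}  FOLLOW[B]={$,b,c,d}  FOLLOW[C]={$,b,c,d}

FOLLOW(B) = ["$", "b", "c", "d"]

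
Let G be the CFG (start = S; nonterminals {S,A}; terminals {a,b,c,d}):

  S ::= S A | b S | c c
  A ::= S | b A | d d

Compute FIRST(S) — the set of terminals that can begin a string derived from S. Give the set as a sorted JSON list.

FIRST iteration:
pass 1:
  A via A→b A: +{b}
  A via A→d d: +{d}
  S via S→b S: +{b}
  S via S→c c: +{c}
  FIRST[S]={b,c}  FIRST[A]={b,d}
pass 2:
  A via A→S: +{c}
  FIRST[S]={b,c}  FIRST[A]={b,c,d}
pass 3: (no change)
  FIRST[S]={b,c}  FIRST[A]={b,c,d}

FIRST(S) = ["b", "c"]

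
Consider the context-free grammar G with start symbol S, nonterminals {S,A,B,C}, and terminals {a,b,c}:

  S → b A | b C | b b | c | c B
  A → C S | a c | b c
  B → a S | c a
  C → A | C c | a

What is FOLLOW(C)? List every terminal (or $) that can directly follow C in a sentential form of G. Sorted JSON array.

Compute FIRST by fixpoint:
pass 1:
  A via A→a c: +{a}
  A via A→b c: +{b}
  B via B→a S: +{a}
  B via B→c a: +{c}
  C via C→A: +{a,b}
  S via S→b A: +{b}
  S via S→c: +{c}
  S: {b,c}  A: {a,b}  B: {a,c}  C: {a,b}
pass 2: done
  S: {b,c}  A: {a,b}  B: {a,c}  C: {a,b}

FOLLOW sets:
seed FOLLOW(S) with $
iter 1:
  A→C S: FOLLOW(C) ⊇ FIRST(S) = {b,c}; new: +{b,c}
  C→A: FOLLOW(A) ⊇ FOLLOW(C) ⊇ {b,c}; new: +{b,c}
  S→b A: FOLLOW(A) ⊇ FOLLOW(S) ⊇ {$}; new: +{$}
  S→b C: FOLLOW(C) ⊇ FOLLOW(S) ⊇ {$}; new: +{$}
  S→c B: FOLLOW(B) ⊇ FOLLOW(S) ⊇ {$}; new: +{$}
  FOLLOW(S)={$}  FOLLOW(A)={$,b,c}  FOLLOW(B)={$}  FOLLOW(C)={$,b,c}
iter 2:
  A→C S: FOLLOW(S) ⊇ FOLLOW(A) ⊇ {$,b,c}; new: +{b,c}
  S→c B: FOLLOW(B) ⊇ FOLLOW(S) ⊇ {$,b,c}; new: +{b,c}
  FOLLOW(S)={$,b,c}  FOLLOW(A)={$,b,c}  FOLLOW(B)={$,b,c}  FOLLOW(C)={$,b,c}
iter 3: — fixpoint
  FOLLOW(S)={$,b,c}  FOLLOW(A)={$,b,c}  FOLLOW(B)={$,b,c}  FOLLOW(C)={$,b,c}

FOLLOW(C) = ["$", "b", "c"]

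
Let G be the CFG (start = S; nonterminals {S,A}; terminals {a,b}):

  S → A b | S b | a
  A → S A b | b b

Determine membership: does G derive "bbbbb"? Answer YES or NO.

Convert to CNF:
  S -> A T0 | S T0 | a
  A -> S X1 | T0 T0
  T0 -> b
  X1 -> A T0

Fill CYK table bottom-up:
  cell(0,0) b: {T0}  orig:{}
  cell(1,1) b: {T0}  orig:{}
  cell(2,2) b: {T0}  orig:{}
  cell(3,3) b: {T0}  orig:{}
  cell(4,4) b: {T0}  orig:{}
  cell(0,1) bb: {A}
  cell(1,2) bb: {A}
  cell(2,3) bb: {A}
  cell(3,4) bb: {A}
  cell(0,2) bbb: {S,X1}  orig:{S}
  cell(1,3) bbb: {S,X1}  orig:{S}
  cell(2,4) bbb: {S,X1}  orig:{S}
  cell(0,3) bbbb: {S}
  cell(1,4) bbbb: {S}
  cell(0,4) bbbbb: {S}

S ∈ T[0,4] ⇒ YES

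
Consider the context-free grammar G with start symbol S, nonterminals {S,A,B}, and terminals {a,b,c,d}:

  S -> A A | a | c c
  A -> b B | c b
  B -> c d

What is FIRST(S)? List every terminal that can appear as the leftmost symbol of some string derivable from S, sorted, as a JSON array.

FIRST sets, iterate to fixpoint:
iter 1:
  A via A→b B: +{b}
  A via A→c b: +{c}
  B via B→c d: +{c}
  S via S→A A: +{b,c}
  S via S→a: +{a}
  FIRST(S)={a,b,c}  FIRST(A)={b,c}  FIRST(B)={c}
iter 2: — fixpoint
  FIRST(S)={a,b,c}  FIRST(A)={b,c}  FIRST(B)={c}

FIRST(S) = ["a", "b", "c"]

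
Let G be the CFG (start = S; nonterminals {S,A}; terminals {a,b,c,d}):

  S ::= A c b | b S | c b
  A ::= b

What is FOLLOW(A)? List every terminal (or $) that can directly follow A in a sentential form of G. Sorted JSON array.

FIRST iteration:
[1]
  A via A→b: +{b}
  S via S→A c b: +{b}
  S via S→c b: +{c}
  FIRST(S)={b,c}  FIRST(A)={b}
[2] — fixpoint
  FIRST(S)={b,c}  FIRST(A)={b}

FOLLOW sets:
initialize: $ ∈ FOLLOW(S)
pass 1:
  S→A c b: FOLLOW(A) ⊇ FIRST(c) = {c}; new: +{c}
  S: {$}  A: {c}
pass 2: — fixpoint
  S: {$}  A: {c}

FOLLOW(A) = ["c"]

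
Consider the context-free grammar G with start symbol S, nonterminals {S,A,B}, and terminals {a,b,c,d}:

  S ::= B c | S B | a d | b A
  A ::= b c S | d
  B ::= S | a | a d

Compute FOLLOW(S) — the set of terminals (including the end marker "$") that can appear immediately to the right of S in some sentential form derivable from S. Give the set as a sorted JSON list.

FIRST iteration:
pass 1:
  A via A→b c S: +{b}
  A via A→d: +{d}
  B via B→a: +{a}
  S via S→B c: +{a}
  S via S→b A: +{b}
  S: {a,b}  A: {b,d}  B: {a}
pass 2:
  B via B→S: +{b}
  S: {a,b}  A: {b,d}  B: {a,b}
pass 3: done
  S: {a,b}  A: {b,d}  B: {a,b}

FOLLOW iteration:
seed FOLLOW(S) with $
iter 1:
  S→B c: FOLLOW(B) ⊇ FIRST(c) = {c}; new: +{c}
  S→S B: FOLLOW(S) ⊇ FIRST(B) = {a,b}; new: +{a,b}
  S→S B: FOLLOW(B) ⊇ FOLLOW(S) ⊇ {$,a,b}; new: +{$,a,b}
  S→b A: FOLLOW(A) ⊇ FOLLOW(S) ⊇ {$,a,b}; new: +{$,a,b}
  FOLLOW(S)={$,a,b}  FOLLOW(A)={$,a,b}  FOLLOW(B)={$,a,b,c}
iter 2:
  B→S: FOLLOW(S) ⊇ FOLLOW(B) ⊇ {$,a,b,c}; new: +{c}
  S→b A: FOLLOW(A) ⊇ FOLLOW(S) ⊇ {$,a,b,c}; new: +{c}
  FOLLOW(S)={$,a,b,c}  FOLLOW(A)={$,a,b,c}  FOLLOW(B)={$,a,b,c}
iter 3: — fixpoint
  FOLLOW(S)={$,a,b,c}  FOLLOW(A)={$,a,b,c}  FOLLOW(B)={$,a,b,c}

FOLLOW(S) = ["$", "a", "b", "c"]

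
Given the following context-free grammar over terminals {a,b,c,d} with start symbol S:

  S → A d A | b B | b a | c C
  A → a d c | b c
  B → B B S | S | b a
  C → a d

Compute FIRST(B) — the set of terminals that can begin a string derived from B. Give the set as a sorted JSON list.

FIRST sets, iterate to fixpoint:
[1]
  A via A→a d c: +{a}
  A via A→b c: +{b}
  B via B→b a: +{b}
  C via C→a d: +{a}
  S via S→A d A: +{a,b}
  S via S→c C: +{c}
  FIRST[S]={a,b,c}  FIRST[A]={a,b}  FIRST[B]={b}  FIRST[C]={a}
[2]
  B via B→S: +{a,c}
  FIRST[S]={a,b,c}  FIRST[A]={a,b}  FIRST[B]={a,b,c}  FIRST[C]={a}
[3] done
  FIRST[S]={a,b,c}  FIRST[A]={a,b}  FIRST[B]={a,b,c}  FIRST[C]={a}

FIRST(B) = ["a", "b", "c"]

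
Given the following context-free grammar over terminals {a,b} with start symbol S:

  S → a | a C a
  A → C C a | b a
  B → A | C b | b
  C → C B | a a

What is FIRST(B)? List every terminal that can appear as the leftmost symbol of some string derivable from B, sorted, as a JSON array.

Compute FIRST by fixpoint:
round 1:
  A via A→b a: +{b}
  B via B→A: +{b}
  C via C→a a: +{a}
  S via S→a: +{a}
  FIRST(S)={a}  FIRST(A)={b}  FIRST(B)={b}  FIRST(C)={a}
round 2:
  A via A→C C a: +{a}
  B via B→A: +{a}
  FIRST(S)={a}  FIRST(A)={a,b}  FIRST(B)={a,b}  FIRST(C)={a}
round 3: (stable)
  FIRST(S)={a}  FIRST(A)={a,b}  FIRST(B)={a,b}  FIRST(C)={a}

FIRST(B) = ["a", "b"]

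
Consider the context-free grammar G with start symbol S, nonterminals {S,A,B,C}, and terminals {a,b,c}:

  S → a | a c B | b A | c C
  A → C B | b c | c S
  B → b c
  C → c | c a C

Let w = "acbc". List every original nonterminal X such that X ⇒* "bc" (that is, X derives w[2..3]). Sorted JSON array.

CNF form of G:
  S -> T0 A | T1 C | T2 X4 | a
  A -> C B | T0 T1 | T1 S
  B -> T0 T1
  C -> T1 X3 | c
  T0 -> b
  T1 -> c
  T2 -> a
  X3 -> T2 C
  X4 -> T1 B

CYK fill — only the sub-triangle for w[2..3]:
  T[2,2] 'b' = {T0}  orig:{}
  T[3,3] 'c' = {C,T1}  orig:{C}
  T[2,3] 'bc' = {A,B}

Original NTs in T[2,3] deriving "bc": ["A", "B"]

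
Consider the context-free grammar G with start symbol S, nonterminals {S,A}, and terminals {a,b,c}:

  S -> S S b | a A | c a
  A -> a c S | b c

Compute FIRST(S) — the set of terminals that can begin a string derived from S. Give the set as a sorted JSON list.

Compute FIRST by fixpoint:
pass 1:
  A via A→a c S: +{a}
  A via A→b c: +{b}
  S via S→a A: +{a}
  S via S→c a: +{c}
  FIRST(S)={a,c}  FIRST(A)={a,b}
pass 2: (no change)
  FIRST(S)={a,c}  FIRST(A)={a,b}

FIRST(S) = ["a", "c"]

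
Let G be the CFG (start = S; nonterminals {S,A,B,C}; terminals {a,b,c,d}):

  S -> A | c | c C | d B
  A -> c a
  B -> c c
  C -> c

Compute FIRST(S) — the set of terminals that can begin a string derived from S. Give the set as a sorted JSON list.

FIRST sets, iterate to fixpoint:
round 1:
  A via A→c a: +{c}
  B via B→c c: +{c}
  C via C→c: +{c}
  S via S→A: +{c}
  S via S→d B: +{d}
  FIRST(S)={c,d}  FIRST(A)={c}  FIRST(B)={c}  FIRST(C)={c}
round 2: (stable)
  FIRST(S)={c,d}  FIRST(A)={c}  FIRST(B)={c}  FIRST(C)={c}

FIRST(S) = ["c", "d"]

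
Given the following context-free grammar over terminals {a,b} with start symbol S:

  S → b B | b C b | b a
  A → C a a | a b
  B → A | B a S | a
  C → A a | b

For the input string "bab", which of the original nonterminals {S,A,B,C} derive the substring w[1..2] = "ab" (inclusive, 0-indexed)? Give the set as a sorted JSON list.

Convert to CNF:
  S -> T1 B | T1 T0 | T1 X5
  A -> C X2 | T0 T1
  B -> B X3 | C X4 | T0 T1 | a
  C -> A T0 | b
  T0 -> a
  T1 -> b
  X2 -> T0 T0
  X3 -> T0 S
  X4 -> T0 T0
  X5 -> C T1

CYK table (by increasing span) (cells [i..j] with 1 ≤ i ≤ j ≤ 2 only):
  T[1,1] 'a' = {B,T0}  orig:{B}
  T[2,2] 'b' = {C,T1}  orig:{C}
  T[1,2] 'ab' = {A,B}

Original NTs in T[1,2] deriving "ab": ["A", "B"]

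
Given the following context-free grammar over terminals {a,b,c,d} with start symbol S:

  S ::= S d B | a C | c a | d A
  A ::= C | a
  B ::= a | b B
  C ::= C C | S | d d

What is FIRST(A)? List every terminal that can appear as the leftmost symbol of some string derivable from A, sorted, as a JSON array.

Compute FIRST by fixpoint:
iter 1:
  A via A→a: +{a}
  B via B→a: +{a}
  B via B→b B: +{b}
  C via C→d d: +{d}
  S via S→a C: +{a}
  S via S→c a: +{c}
  S via S→d A: +{d}
  S: {a,c,d}  A: {a}  B: {a,b}  C: {d}
iter 2:
  A via A→C: +{d}
  C via C→S: +{a,c}
  S: {a,c,d}  A: {a,d}  B: {a,b}  C: {a,c,d}
iter 3:
  A via A→C: +{c}
  S: {a,c,d}  A: {a,c,d}  B: {a,b}  C: {a,c,d}
iter 4: done
  S: {a,c,d}  A: {a,c,d}  B: {a,b}  C: {a,c,d}

FIRST(A) = ["a", "c", "d"]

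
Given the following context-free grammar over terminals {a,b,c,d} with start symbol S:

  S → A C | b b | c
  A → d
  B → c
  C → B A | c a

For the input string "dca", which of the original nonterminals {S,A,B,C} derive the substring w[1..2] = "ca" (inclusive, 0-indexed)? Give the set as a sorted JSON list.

Convert to CNF:
  S -> A C | T2 T2 | c
  A -> d
  B -> c
  C -> B A | T0 T1
  T0 -> c
  T1 -> a
  T2 -> b

Fill CYK table bottom-up (cells [i..j] with 1 ≤ i ≤ j ≤ 2 only):
  cell(1,1) c: {B,S,T0}  orig:{B,S}
  cell(2,2) a: {T1}  orig:{}
  cell(1,2) ca: {C}

Original NTs in T[1,2] deriving "ca": ["C"]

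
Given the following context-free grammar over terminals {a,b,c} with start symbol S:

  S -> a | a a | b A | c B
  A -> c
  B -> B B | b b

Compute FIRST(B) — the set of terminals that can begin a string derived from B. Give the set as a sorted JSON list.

Compute FIRST by fixpoint:
pass 1:
  A via A→c: +{c}
  B via B→b b: +{b}
  S via S→a: +{a}
  S via S→b A: +{b}
  S via S→c B: +{c}
  FIRST(S)={a,b,c}  FIRST(A)={c}  FIRST(B)={b}
pass 2: — fixpoint
  FIRST(S)={a,b,c}  FIRST(A)={c}  FIRST(B)={b}

FIRST(B) = ["b"]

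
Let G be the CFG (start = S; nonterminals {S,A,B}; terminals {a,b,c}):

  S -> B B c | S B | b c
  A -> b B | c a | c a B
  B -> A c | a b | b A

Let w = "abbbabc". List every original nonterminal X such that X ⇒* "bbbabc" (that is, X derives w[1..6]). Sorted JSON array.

Convert to CNF:
  S -> B X4 | S B | T0 T1
  A -> T0 B | T1 T2 | T1 X3
  B -> A T1 | T0 A | T2 T0
  T0 -> b
  T1 -> c
  T2 -> a
  X3 -> T2 B
  X4 -> B T1

CYK table (by increasing span), restricted to cells inside w[1..6]:
  T[1,1] 'b' = {T0}  orig:{}
  T[2,2] 'b' = {T0}  orig:{}
  T[3,3] 'b' = {T0}  orig:{}
  T[4,4] 'a' = {T2}  orig:{}
  T[5,5] 'b' = {T0}  orig:{}
  T[6,6] 'c' = {T1}  orig:{}
  T[1,2] 'bb' = ∅
  T[2,3] 'bb' = ∅
  T[3,4] 'ba' = ∅
  T[4,5] 'ab' = {B}
  T[5,6] 'bc' = {S}
  T[1,3] 'bbb' = ∅
  T[2,4] 'bba' = ∅
  T[3,5] 'bab' = {A}
  T[4,6] 'abc' = {X4}  orig:{}
  T[1,4] 'bbba' = ∅
  T[2,5] 'bbab' = {B}
  T[3,6] 'babc' = {B}
  T[1,5] 'bbbab' = {A}
  T[2,6] 'bbabc' = {A,X4}  orig:{A}
  T[1,6] 'bbbabc' = {B}

Original NTs in T[1,6] deriving "bbbabc": ["B"]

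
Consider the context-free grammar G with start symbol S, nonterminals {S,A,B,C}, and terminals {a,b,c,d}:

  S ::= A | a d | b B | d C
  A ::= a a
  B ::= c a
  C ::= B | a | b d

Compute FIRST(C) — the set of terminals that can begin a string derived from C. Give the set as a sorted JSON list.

Compute FIRST by fixpoint:
iter 1:
  A via A→a a: +{a}
  B via B→c a: +{c}
  C via C→B: +{c}
  C via C→a: +{a}
  C via C→b d: +{b}
  S via S→A: +{a}
  S via S→b B: +{b}
  S via S→d C: +{d}
  FIRST(S)={a,b,d}  FIRST(A)={a}  FIRST(B)={c}  FIRST(C)={a,b,c}
iter 2: (no change)
  FIRST(S)={a,b,d}  FIRST(A)={a}  FIRST(B)={c}  FIRST(C)={a,b,c}

FIRST(C) = ["a", "b", "c"]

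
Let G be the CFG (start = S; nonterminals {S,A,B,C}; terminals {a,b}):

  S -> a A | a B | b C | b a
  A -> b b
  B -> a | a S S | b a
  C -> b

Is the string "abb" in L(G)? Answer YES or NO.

Convert to CNF:
  S -> T0 C | T0 T1 | T1 A | T1 B
  A -> T0 T0
  B -> T0 T1 | T1 X2 | a
  C -> b
  T0 -> b
  T1 -> a
  X2 -> S S

Fill CYK table bottom-up:
  [0..0]={B,T1}  "a"  orig:{B}
  [1..1]={C,T0}  "b"  orig:{C}
  [2..2]={C,T0}  "b"  orig:{C}
  [0..1]=∅  "ab"
  [1..2]={A,S}  "bb"
  [0..2]={S}  "abb"

S ∈ T[0,2] ⇒ YES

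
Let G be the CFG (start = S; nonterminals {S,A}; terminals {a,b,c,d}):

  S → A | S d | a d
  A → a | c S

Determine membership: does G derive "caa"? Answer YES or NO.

Convert to CNF:
  S -> S T1 | T0 S | T2 T1 | a
  A -> T0 S | a
  T0 -> c
  T1 -> d
  T2 -> a

CYK fill:
  T[0,0] 'c' = {T0}  orig:{}
  T[1,1] 'a' = {A,S,T2}  orig:{A,S}
  T[2,2] 'a' = {A,S,T2}  orig:{A,S}
  T[0,1] 'ca' = {A,S}
  T[1,2] 'aa' = ∅
  T[0,2] 'caa' = ∅

S ∉ T[0,2] ⇒ NO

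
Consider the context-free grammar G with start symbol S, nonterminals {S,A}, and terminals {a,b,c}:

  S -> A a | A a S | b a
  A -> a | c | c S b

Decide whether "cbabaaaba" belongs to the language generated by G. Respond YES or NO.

Convert to CNF:
  S -> A T2 | A X4 | T1 T2
  A -> T0 X3 | a | c
  T0 -> c
  T1 -> b
  T2 -> a
  X3 -> S T1
  X4 -> T2 S

CYK fill:
  T[0,0] 'c' = {A,T0}  orig:{A}
  T[1,1] 'b' = {T1}  orig:{}
  T[2,2] 'a' = {A,T2}  orig:{A}
  T[3,3] 'b' = {T1}  orig:{}
  T[4,4] 'a' = {A,T2}  orig:{A}
  T[5,5] 'a' = {A,T2}  orig:{A}
  T[6,6] 'a' = {A,T2}  orig:{A}
  T[7,7] 'b' = {T1}  orig:{}
  T[8,8] 'a' = {A,T2}  orig:{A}
  T[0,1] 'cb' = ∅
  T[1,2] 'ba' = {S}
  T[2,3] 'ab' = ∅
  T[3,4] 'ba' = {S}
  T[4,5] 'aa' = {S}
  T[5,6] 'aa' = {S}
  T[6,7] 'ab' = ∅
  T[7,8] 'ba' = {S}
  T[0,2] 'cba' = ∅
  T[1,3] 'bab' = {X3}  orig:{}
  T[2,4] 'aba' = {X4}  orig:{}
  T[3,5] 'baa' = ∅
  T[4,6] 'aaa' = {X4}  orig:{}
  T[5,7] 'aab' = {X3}  orig:{}
  T[6,8] 'aba' = {X4}  orig:{}
  T[0,3] 'cbab' = {A}
  T[1,4] 'baba' = ∅
  T[2,5] 'abaa' = ∅
  T[3,6] 'baaa' = ∅
  T[4,7] 'aaab' = ∅
  T[5,8] 'aaba' = {S}
  T[0,4] 'cbaba' = {S}
  T[1,5] 'babaa' = ∅
  T[2,6] 'abaaa' = ∅
  T[3,7] 'baaab' = ∅
  T[4,8] 'aaaba' = {X4}  orig:{}
  T[0,5] 'cbabaa' = ∅
  T[1,6] 'babaaa' = ∅
  T[2,7] 'abaaab' = ∅
  T[3,8] 'baaaba' = ∅
  T[0,6] 'cbabaaa' = {S}
  T[1,7] 'babaaab' = ∅
  T[2,8] 'abaaaba' = ∅
  T[0,7] 'cbabaaab' = {X3}  orig:{}
  T[1,8] 'babaaaba' = ∅
  T[0,8] 'cbabaaaba' = {S}

S ∈ T[0,8] ⇒ YES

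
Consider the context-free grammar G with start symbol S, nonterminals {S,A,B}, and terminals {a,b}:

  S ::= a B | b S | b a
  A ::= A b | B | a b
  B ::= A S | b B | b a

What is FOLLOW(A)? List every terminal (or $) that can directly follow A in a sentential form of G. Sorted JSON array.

FIRST sets, iterate to fixpoint:
iter 1:
  A via A→a b: +{a}
  B via B→A S: +{a}
  B via B→b B: +{b}
  S via S→a B: +{a}
  S via S→b S: +{b}
  FIRST(S)={a,b}  FIRST(A)={a}  FIRST(B)={a,b}
iter 2:
  A via A→B: +{b}
  FIRST(S)={a,b}  FIRST(A)={a,b}  FIRST(B)={a,b}
iter 3: (stable)
  FIRST(S)={a,b}  FIRST(A)={a,b}  FIRST(B)={a,b}

FOLLOW sets:
initialize: $ ∈ FOLLOW(S)
round 1:
  A→A b: FOLLOW(A) ⊇ FIRST(b) = {b}; new: +{b}
  A→B: FOLLOW(B) ⊇ FOLLOW(A) ⊇ {b}; new: +{b}
  B→A S: FOLLOW(A) ⊇ FIRST(S) = {a,b}; new: +{a}
  B→A S: FOLLOW(S) ⊇ FOLLOW(B) ⊇ {b}; new: +{b}
  S→a B: FOLLOW(B) ⊇ FOLLOW(S) ⊇ {$,b}; new: +{$}
  FOLLOW(S)={$,b}  FOLLOW(A)={a,b}  FOLLOW(B)={$,b}
round 2:
  A→B: FOLLOW(B) ⊇ FOLLOW(A) ⊇ {a,b}; new: +{a}
  B→A S: FOLLOW(S) ⊇ FOLLOW(B) ⊇ {$,a,b}; new: +{a}
  FOLLOW(S)={$,a,b}  FOLLOW(A)={a,b}  FOLLOW(B)={$,a,b}
round 3: (no change)
  FOLLOW(S)={$,a,b}  FOLLOW(A)={a,b}  FOLLOW(B)={$,a,b}

FOLLOW(A) = ["a", "b"]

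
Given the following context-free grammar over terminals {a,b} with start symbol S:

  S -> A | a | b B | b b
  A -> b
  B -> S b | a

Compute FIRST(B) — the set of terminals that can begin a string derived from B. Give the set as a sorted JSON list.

FIRST sets, iterate to fixpoint:
iter 1:
  A via A→b: +{b}
  B via B→a: +{a}
  S via S→A: +{b}
  S via S→a: +{a}
  FIRST(S)={a,b}  FIRST(A)={b}  FIRST(B)={a}
iter 2:
  B via B→S b: +{b}
  FIRST(S)={a,b}  FIRST(A)={b}  FIRST(B)={a,b}
iter 3: — fixpoint
  FIRST(S)={a,b}  FIRST(A)={b}  FIRST(B)={a,b}

FIRST(B) = ["a", "b"]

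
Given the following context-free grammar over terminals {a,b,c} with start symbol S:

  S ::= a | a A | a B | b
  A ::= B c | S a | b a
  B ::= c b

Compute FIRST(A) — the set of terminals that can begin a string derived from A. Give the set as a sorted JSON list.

FIRST sets, iterate to fixpoint:
iter 1:
  A via A→b a: +{b}
  B via B→c b: +{c}
  S via S→a: +{a}
  S via S→b: +{b}
  FIRST(S)={a,b}  FIRST(A)={b}  FIRST(B)={c}
iter 2:
  A via A→B c: +{c}
  A via A→S a: +{a}
  FIRST(S)={a,b}  FIRST(A)={a,b,c}  FIRST(B)={c}
iter 3: done
  FIRST(S)={a,b}  FIRST(A)={a,b,c}  FIRST(B)={c}

FIRST(A) = ["a", "b", "c"]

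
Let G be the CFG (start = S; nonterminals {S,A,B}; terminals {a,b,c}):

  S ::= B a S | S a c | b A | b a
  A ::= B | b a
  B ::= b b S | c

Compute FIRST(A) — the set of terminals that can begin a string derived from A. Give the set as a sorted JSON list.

FIRST sets, iterate to fixpoint:
[1]
  A via A→b a: +{b}
  B via B→b b S: +{b}
  B via B→c: +{c}
  S via S→B a S: +{b,c}
  FIRST(S)={b,c}  FIRST(A)={b}  FIRST(B)={b,c}
[2]
  A via A→B: +{c}
  FIRST(S)={b,c}  FIRST(A)={b,c}  FIRST(B)={b,c}
[3] done
  FIRST(S)={b,c}  FIRST(A)={b,c}  FIRST(B)={b,c}

FIRST(A) = ["b", "c"]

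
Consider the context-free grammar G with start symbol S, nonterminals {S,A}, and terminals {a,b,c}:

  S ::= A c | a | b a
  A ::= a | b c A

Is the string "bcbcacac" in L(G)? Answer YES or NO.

CNF form of G:
  S -> A T1 | T0 T2 | a
  A -> T0 X3 | a
  T0 -> b
  T1 -> c
  T2 -> a
  X3 -> T1 A

Fill CYK table bottom-up:
  T[0,0] 'b' = {T0}  orig:{}
  T[1,1] 'c' = {T1}  orig:{}
  T[2,2] 'b' = {T0}  orig:{}
  T[3,3] 'c' = {T1}  orig:{}
  T[4,4] 'a' = {A,S,T2}  orig:{A,S}
  T[5,5] 'c' = {T1}  orig:{}
  T[6,6] 'a' = {A,S,T2}  orig:{A,S}
  T[7,7] 'c' = {T1}  orig:{}
  T[0,1] 'bc' = ∅
  T[1,2] 'cb' = ∅
  T[2,3] 'bc' = ∅
  T[3,4] 'ca' = {X3}  orig:{}
  T[4,5] 'ac' = {S}
  T[5,6] 'ca' = {X3}  orig:{}
  T[6,7] 'ac' = {S}
  T[0,2] 'bcb' = ∅
  T[1,3] 'cbc' = ∅
  T[2,4] 'bca' = {A}
  T[3,5] 'cac' = ∅
  T[4,6] 'aca' = ∅
  T[5,7] 'cac' = ∅
  T[0,3] 'bcbc' = ∅
  T[1,4] 'cbca' = {X3}  orig:{}
  T[2,5] 'bcac' = {S}
  T[3,6] 'caca' = ∅
  T[4,7] 'acac' = ∅
  T[0,4] 'bcbca' = {A}
  T[1,5] 'cbcac' = ∅
  T[2,6] 'bcaca' = ∅
  T[3,7] 'cacac' = ∅
  T[0,5] 'bcbcac' = {S}
  T[1,6] 'cbcaca' = ∅
  T[2,7] 'bcacac' = ∅
  T[0,6] 'bcbcaca' = ∅
  T[1,7] 'cbcacac' = ∅
  T[0,7] 'bcbcacac' = ∅

S ∉ T[0,7] ⇒ NO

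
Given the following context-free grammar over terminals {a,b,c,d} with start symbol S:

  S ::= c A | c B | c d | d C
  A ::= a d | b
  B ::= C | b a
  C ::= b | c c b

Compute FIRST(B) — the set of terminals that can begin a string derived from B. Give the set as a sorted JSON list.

FIRST sets, iterate to fixpoint:
[1]
  A via A→a d: +{a}
  A via A→b: +{b}
  B via B→b a: +{b}
  C via C→b: +{b}
  C via C→c c b: +{c}
  S via S→c A: +{c}
  S via S→d C: +{d}
  FIRST[S]={c,d}  FIRST[A]={a,b}  FIRST[B]={b}  FIRST[C]={b,c}
[2]
  B via B→C: +{c}
  FIRST[S]={c,d}  FIRST[A]={a,b}  FIRST[B]={b,c}  FIRST[C]={b,c}
[3] done
  FIRST[S]={c,d}  FIRST[A]={a,b}  FIRST[B]={b,c}  FIRST[C]={b,c}

FIRST(B) = ["b", "c"]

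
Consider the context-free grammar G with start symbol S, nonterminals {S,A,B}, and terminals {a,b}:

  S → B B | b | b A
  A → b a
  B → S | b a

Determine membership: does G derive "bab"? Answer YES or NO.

CNF form of G:
  S -> B B | T0 A | b
  A -> T0 T1
  B -> B B | T0 A | T0 T1 | b
  T0 -> b
  T1 -> a

CYK fill:
  [0..0]={B,S,T0}  "b"  orig:{B,S}
  [1..1]={T1}  "a"  orig:{}
  [2..2]={B,S,T0}  "b"  orig:{B,S}
  [0..1]={A,B}  "ba"
  [1..2]=∅  "ab"
  [0..2]={B,S}  "bab"

S ∈ T[0,2] ⇒ YES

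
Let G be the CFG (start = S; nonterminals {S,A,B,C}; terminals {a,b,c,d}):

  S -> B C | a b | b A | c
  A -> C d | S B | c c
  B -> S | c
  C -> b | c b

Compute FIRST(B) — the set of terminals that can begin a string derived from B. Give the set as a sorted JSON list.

FIRST iteration:
iter 1:
  A via A→c c: +{c}
  B via B→c: +{c}
  C via C→b: +{b}
  C via C→c b: +{c}
  S via S→B C: +{c}
  S via S→a b: +{a}
  S via S→b A: +{b}
  S: {a,b,c}  A: {c}  B: {c}  C: {b,c}
iter 2:
  A via A→C d: +{b}
  A via A→S B: +{a}
  B via B→S: +{a,b}
  S: {a,b,c}  A: {a,b,c}  B: {a,b,c}  C: {b,c}
iter 3: — fixpoint
  S: {a,b,c}  A: {a,b,c}  B: {a,b,c}  C: {b,c}

FIRST(B) = ["a", "b", "c"]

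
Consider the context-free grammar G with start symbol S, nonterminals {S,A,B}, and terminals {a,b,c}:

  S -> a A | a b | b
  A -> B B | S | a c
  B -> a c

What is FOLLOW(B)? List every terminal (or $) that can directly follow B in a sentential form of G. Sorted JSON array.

Compute FIRST by fixpoint:
iter 1:
  A via A→a c: +{a}
  B via B→a c: +{a}
  S via S→a A: +{a}
  S via S→b: +{b}
  FIRST(S)={a,b}  FIRST(A)={a}  FIRST(B)={a}
iter 2:
  A via A→S: +{b}
  FIRST(S)={a,b}  FIRST(A)={a,b}  FIRST(B)={a}
iter 3: (no change)
  FIRST(S)={a,b}  FIRST(A)={a,b}  FIRST(B)={a}

FOLLOW sets:
seed FOLLOW(S) with $
[1]
  A→B B: FOLLOW(B) ⊇ FIRST(B) = {a}; new: +{a}
  S→a A: FOLLOW(A) ⊇ FOLLOW(S) ⊇ {$}; new: +{$}
  FOLLOW(S)={$}  FOLLOW(A)={$}  FOLLOW(B)={a}
[2]
  A→B B: FOLLOW(B) ⊇ FOLLOW(A) ⊇ {$}; new: +{$}
  FOLLOW(S)={$}  FOLLOW(A)={$}  FOLLOW(B)={$,a}
[3] done
  FOLLOW(S)={$}  FOLLOW(A)={$}  FOLLOW(B)={$,a}

FOLLOW(B) = ["$", "a"]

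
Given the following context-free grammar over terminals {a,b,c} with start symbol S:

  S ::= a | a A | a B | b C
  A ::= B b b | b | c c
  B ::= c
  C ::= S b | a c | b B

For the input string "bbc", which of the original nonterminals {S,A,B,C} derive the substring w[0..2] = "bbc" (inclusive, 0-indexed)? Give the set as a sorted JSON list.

Convert to CNF:
  S -> T0 C | T2 A | T2 B | a
  A -> B X3 | T1 T1 | b
  B -> c
  C -> S T0 | T0 B | T2 T1
  T0 -> b
  T1 -> c
  T2 -> a
  X3 -> T0 T0

CYK table (by increasing span), restricted to cells inside w[0..2]:
  T[0,0] 'b' = {A,T0}  orig:{A}
  T[1,1] 'b' = {A,T0}  orig:{A}
  T[2,2] 'c' = {B,T1}  orig:{B}
  T[0,1] 'bb' = {X3}  orig:{}
  T[1,2] 'bc' = {C}
  T[0,2] 'bbc' = {S}

Original NTs in T[0,2] deriving "bbc": ["S"]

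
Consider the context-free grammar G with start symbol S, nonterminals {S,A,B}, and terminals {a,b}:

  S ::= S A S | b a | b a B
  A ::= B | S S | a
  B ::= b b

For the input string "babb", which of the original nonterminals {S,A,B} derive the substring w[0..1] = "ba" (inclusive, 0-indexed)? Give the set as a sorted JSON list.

CNF form of G:
  S -> S X2 | T0 T1 | T0 X3
  A -> S S | T0 T0 | a
  B -> T0 T0
  T0 -> b
  T1 -> a
  X2 -> A S
  X3 -> T1 B

CYK table (by increasing span), restricted to cells inside w[0..1]:
  cell(0,0) b: {T0}  orig:{}
  cell(1,1) a: {A,T1}  orig:{A}
  cell(0,1) ba: {S}

Original NTs in T[0,1] deriving "ba": ["S"]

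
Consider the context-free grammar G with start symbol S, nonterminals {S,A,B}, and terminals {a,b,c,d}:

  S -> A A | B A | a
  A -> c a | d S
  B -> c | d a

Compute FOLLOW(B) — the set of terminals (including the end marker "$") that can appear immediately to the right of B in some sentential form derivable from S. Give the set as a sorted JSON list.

Compute FIRST by fixpoint:
round 1:
  A via A→c a: +{c}
  A via A→d S: +{d}
  B via B→c: +{c}
  B via B→d a: +{d}
  S via S→A A: +{c,d}
  S via S→a: +{a}
  FIRST(S)={a,c,d}  FIRST(A)={c,d}  FIRST(B)={c,d}
round 2: — fixpoint
  FIRST(S)={a,c,d}  FIRST(A)={c,d}  FIRST(B)={c,d}

FOLLOW iteration:
FOLLOW(S) := {$}
[1]
  S→A A: FOLLOW(A) ⊇ FIRST(A) = {c,d}; new: +{c,d}
  S→A A: FOLLOW(A) ⊇ FOLLOW(S) ⊇ {$}; new: +{$}
  S→B A: FOLLOW(B) ⊇ FIRST(A) = {c,d}; new: +{c,d}
  FOLLOW[S]={$}  FOLLOW[A]={$,c,d}  FOLLOW[B]={c,d}
[2]
  A→d S: FOLLOW(S) ⊇ FOLLOW(A) ⊇ {$,c,d}; new: +{c,d}
  FOLLOW[S]={$,c,d}  FOLLOW[A]={$,c,d}  FOLLOW[B]={c,d}
[3] — fixpoint
  FOLLOW[S]={$,c,d}  FOLLOW[A]={$,c,d}  FOLLOW[B]={c,d}

FOLLOW(B) = ["c", "d"]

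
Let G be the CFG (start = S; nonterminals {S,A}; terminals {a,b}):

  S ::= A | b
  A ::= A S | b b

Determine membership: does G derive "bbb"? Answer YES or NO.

Convert to CNF:
  S -> A S | T0 T0 | b
  A -> A S | T0 T0
  T0 -> b

CYK table (by increasing span):
  cell(0,0) b: {S,T0}  orig:{S}
  cell(1,1) b: {S,T0}  orig:{S}
  cell(2,2) b: {S,T0}  orig:{S}
  cell(0,1) bb: {A,S}
  cell(1,2) bb: {A,S}
  cell(0,2) bbb: {A,S}

S ∈ T[0,2] ⇒ YES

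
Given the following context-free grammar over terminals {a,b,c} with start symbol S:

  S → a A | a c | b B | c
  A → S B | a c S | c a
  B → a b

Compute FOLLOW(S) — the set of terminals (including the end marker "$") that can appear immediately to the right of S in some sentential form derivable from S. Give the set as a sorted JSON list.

FIRST sets, iterate to fixpoint:
iter 1:
  A via A→a c S: +{a}
  A via A→c a: +{c}
  B via B→a b: +{a}
  S via S→a A: +{a}
  S via S→b B: +{b}
  S via S→c: +{c}
  S: {a,b,c}  A: {a,c}  B: {a}
iter 2:
  A via A→S B: +{b}
  S: {a,b,c}  A: {a,b,c}  B: {a}
iter 3: done
  S: {a,b,c}  A: {a,b,c}  B: {a}

FOLLOW iteration:
initialize: $ ∈ FOLLOW(S)
iter 1:
  A→S B: FOLLOW(S) ⊇ FIRST(B) = {a}; new: +{a}
  S→a A: FOLLOW(A) ⊇ FOLLOW(S) ⊇ {$,a}; new: +{$,a}
  S→b B: FOLLOW(B) ⊇ FOLLOW(S) ⊇ {$,a}; new: +{$,a}
  FOLLOW[S]={$,a}  FOLLOW[A]={$,a}  FOLLOW[B]={$,a}
iter 2: (no change)
  FOLLOW[S]={$,a}  FOLLOW[A]={$,a}  FOLLOW[B]={$,a}

FOLLOW(S) = ["$", "a"]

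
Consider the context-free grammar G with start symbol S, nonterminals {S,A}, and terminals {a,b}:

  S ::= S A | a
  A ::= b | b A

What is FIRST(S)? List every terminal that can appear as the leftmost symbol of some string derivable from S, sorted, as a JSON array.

Compute FIRST by fixpoint:
pass 1:
  A via A→b: +{b}
  S via S→a: +{a}
  FIRST[S]={a}  FIRST[A]={b}
pass 2: — fixpoint
  FIRST[S]={a}  FIRST[A]={b}

FIRST(S) = ["a"]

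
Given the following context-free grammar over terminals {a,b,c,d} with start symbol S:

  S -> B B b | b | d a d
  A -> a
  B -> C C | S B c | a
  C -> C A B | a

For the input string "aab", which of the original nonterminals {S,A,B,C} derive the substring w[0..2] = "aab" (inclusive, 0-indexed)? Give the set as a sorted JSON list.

Convert to CNF:
  S -> B X6 | T2 X7 | b
  A -> a
  B -> C C | S X4 | a
  C -> C X5 | a
  T0 -> c
  T1 -> b
  T2 -> d
  T3 -> a
  X4 -> B T0
  X5 -> A B
  X6 -> B T1
  X7 -> T3 T2

CYK table (by increasing span) (cells [i..j] with 0 ≤ i ≤ j ≤ 2 only):
  [0..0]={A,B,C,T3}  "a"  orig:{A,B,C}
  [1..1]={A,B,C,T3}  "a"  orig:{A,B,C}
  [2..2]={S,T1}  "b"  orig:{S}
  [0..1]={B,X5}  "aa"  orig:{B}
  [1..2]={X6}  "ab"  orig:{}
  [0..2]={S,X6}  "aab"  orig:{S}

Original NTs in T[0,2] deriving "aab": ["S"]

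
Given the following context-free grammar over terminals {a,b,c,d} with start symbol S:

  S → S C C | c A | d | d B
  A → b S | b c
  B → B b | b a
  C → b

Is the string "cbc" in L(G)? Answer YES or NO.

CNF form of G:
  S -> S X4 | T1 A | T3 B | d
  A -> T0 S | T0 T1
  B -> B T0 | T0 T2
  C -> b
  T0 -> b
  T1 -> c
  T2 -> a
  T3 -> d
  X4 -> C C

CYK table (by increasing span):
  cell(0,0) c: {T1}  orig:{}
  cell(1,1) b: {C,T0}  orig:{C}
  cell(2,2) c: {T1}  orig:{}
  cell(0,1) cb: ∅
  cell(1,2) bc: {A}
  cell(0,2) cbc: {S}

S ∈ T[0,2] ⇒ YES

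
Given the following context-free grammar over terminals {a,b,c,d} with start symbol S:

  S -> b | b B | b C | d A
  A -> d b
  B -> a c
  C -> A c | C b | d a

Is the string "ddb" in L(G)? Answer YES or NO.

Convert to CNF:
  S -> T0 A | T1 B | T1 C | b
  A -> T0 T1
  B -> T2 T3
  C -> A T3 | C T1 | T0 T2
  T0 -> d
  T1 -> b
  T2 -> a
  T3 -> c

Fill CYK table bottom-up:
  cell(0,0) d: {T0}  orig:{}
  cell(1,1) d: {T0}  orig:{}
  cell(2,2) b: {S,T1}  orig:{S}
  cell(0,1) dd: ∅
  cell(1,2) db: {A}
  cell(0,2) ddb: {S}

S ∈ T[0,2] ⇒ YES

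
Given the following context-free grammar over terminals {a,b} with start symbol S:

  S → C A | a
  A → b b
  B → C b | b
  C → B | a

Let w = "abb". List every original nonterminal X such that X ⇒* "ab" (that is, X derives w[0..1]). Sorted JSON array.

Convert to CNF:
  S -> C A | a
  A -> T0 T0
  B -> C T0 | b
  C -> C T0 | a | b
  T0 -> b

CYK fill, restricted to cells inside w[0..1]:
  T[0,0] 'a' = {C,S}
  T[1,1] 'b' = {B,C,T0}  orig:{B,C}
  T[0,1] 'ab' = {B,C}

Original NTs in T[0,1] deriving "ab": ["B", "C"]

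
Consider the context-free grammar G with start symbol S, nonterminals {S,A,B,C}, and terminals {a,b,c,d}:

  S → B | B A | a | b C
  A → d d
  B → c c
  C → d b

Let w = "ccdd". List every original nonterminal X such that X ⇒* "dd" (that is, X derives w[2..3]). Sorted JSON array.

Convert to CNF:
  S -> B A | T1 T1 | T2 C | a
  A -> T0 T0
  B -> T1 T1
  C -> T0 T2
  T0 -> d
  T1 -> c
  T2 -> b

CYK fill — only the sub-triangle for w[2..3]:
  [2..2]={T0}  "d"  orig:{}
  [3..3]={T0}  "d"  orig:{}
  [2..3]={A}  "dd"

Original NTs in T[2,3] deriving "dd": ["A"]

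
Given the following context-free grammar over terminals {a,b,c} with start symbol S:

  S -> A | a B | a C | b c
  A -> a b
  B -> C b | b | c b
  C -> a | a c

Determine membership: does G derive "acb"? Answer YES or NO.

CNF form of G:
  S -> T0 B | T0 C | T0 T1 | T1 T2
  A -> T0 T1
  B -> C T1 | T2 T1 | b
  C -> T0 T2 | a
  T0 -> a
  T1 -> b
  T2 -> c

CYK table (by increasing span):
  [0..0]={C,T0}  "a"  orig:{C}
  [1..1]={T2}  "c"  orig:{}
  [2..2]={B,T1}  "b"  orig:{B}
  [0..1]={C}  "ac"
  [1..2]={B}  "cb"
  [0..2]={B,S}  "acb"

S ∈ T[0,2] ⇒ YES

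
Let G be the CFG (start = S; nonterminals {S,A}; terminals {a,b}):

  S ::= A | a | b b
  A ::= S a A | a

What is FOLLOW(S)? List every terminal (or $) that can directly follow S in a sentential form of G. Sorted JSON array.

FIRST iteration:
iter 1:
  A via A→a: +{a}
  S via S→A: +{a}
  S via S→b b: +{b}
  S: {a,b}  A: {a}
iter 2:
  A via A→S a A: +{b}
  S: {a,b}  A: {a,b}
iter 3: done
  S: {a,b}  A: {a,b}

Compute FOLLOW by fixpoint:
initialize: $ ∈ FOLLOW(S)
pass 1:
  A→S a A: FOLLOW(S) ⊇ FIRST(a) = {a}; new: +{a}
  S→A: FOLLOW(A) ⊇ FOLLOW(S) ⊇ {$,a}; new: +{$,a}
  S: {$,a}  A: {$,a}
pass 2: (no change)
  S: {$,a}  A: {$,a}

FOLLOW(S) = ["$", "a"]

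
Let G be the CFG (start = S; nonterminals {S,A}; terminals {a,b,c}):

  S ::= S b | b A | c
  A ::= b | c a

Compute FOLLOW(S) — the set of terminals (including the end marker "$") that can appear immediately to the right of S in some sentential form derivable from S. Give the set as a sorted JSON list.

FIRST sets, iterate to fixpoint:
pass 1:
  A via A→b: +{b}
  A via A→c a: +{c}
  S via S→b A: +{b}
  S via S→c: +{c}
  FIRST[S]={b,c}  FIRST[A]={b,c}
pass 2: — fixpoint
  FIRST[S]={b,c}  FIRST[A]={b,c}

Compute FOLLOW by fixpoint:
FOLLOW(S) := {$}
iter 1:
  S→S b: FOLLOW(S) ⊇ FIRST(b) = {b}; new: +{b}
  S→b A: FOLLOW(A) ⊇ FOLLOW(S) ⊇ {$,b}; new: +{$,b}
  S: {$,b}  A: {$,b}
iter 2: (no change)
  S: {$,b}  A: {$,b}

FOLLOW(S) = ["$", "b"]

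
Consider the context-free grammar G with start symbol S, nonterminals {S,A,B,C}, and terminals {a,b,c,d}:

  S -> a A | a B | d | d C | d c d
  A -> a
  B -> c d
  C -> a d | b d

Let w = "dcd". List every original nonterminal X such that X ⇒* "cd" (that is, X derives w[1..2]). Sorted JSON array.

CNF form of G:
  S -> T1 C | T1 X4 | T2 A | T2 B | d
  A -> a
  B -> T0 T1
  C -> T2 T1 | T3 T1
  T0 -> c
  T1 -> d
  T2 -> a
  T3 -> b
  X4 -> T0 T1

Fill CYK table bottom-up, restricted to cells inside w[1..2]:
  T[1,1] 'c' = {T0}  orig:{}
  T[2,2] 'd' = {S,T1}  orig:{S}
  T[1,2] 'cd' = {B,X4}  orig:{B}

Original NTs in T[1,2] deriving "cd": ["B"]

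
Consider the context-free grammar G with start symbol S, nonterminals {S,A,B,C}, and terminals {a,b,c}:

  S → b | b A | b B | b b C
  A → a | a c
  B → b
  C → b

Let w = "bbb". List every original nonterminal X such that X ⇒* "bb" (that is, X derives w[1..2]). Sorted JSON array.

CNF form of G:
  S -> T2 A | T2 B | T2 X3 | b
  A -> T0 T1 | a
  B -> b
  C -> b
  T0 -> a
  T1 -> c
  T2 -> b
  X3 -> T2 C

CYK table (by increasing span), restricted to cells inside w[1..2]:
  cell(1,1) b: {B,C,S,T2}  orig:{B,C,S}
  cell(2,2) b: {B,C,S,T2}  orig:{B,C,S}
  cell(1,2) bb: {S,X3}  orig:{S}

Original NTs in T[1,2] deriving "bb": ["S"]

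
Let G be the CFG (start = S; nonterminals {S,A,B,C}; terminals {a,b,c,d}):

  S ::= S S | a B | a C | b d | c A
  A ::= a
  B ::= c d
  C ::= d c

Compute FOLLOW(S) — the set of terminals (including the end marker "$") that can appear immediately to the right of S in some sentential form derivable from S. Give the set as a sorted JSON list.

FIRST iteration:
pass 1:
  A via A→a: +{a}
  B via B→c d: +{c}
  C via C→d c: +{d}
  S via S→a B: +{a}
  S via S→b d: +{b}
  S via S→c A: +{c}
  S: {a,b,c}  A: {a}  B: {c}  C: {d}
pass 2: (no change)
  S: {a,b,c}  A: {a}  B: {c}  C: {d}

Compute FOLLOW by fixpoint:
seed FOLLOW(S) with $
iter 1:
  S→S S: FOLLOW(S) ⊇ FIRST(S) = {a,b,c}; new: +{a,b,c}
  S→a B: FOLLOW(B) ⊇ FOLLOW(S) ⊇ {$,a,b,c}; new: +{$,a,b,c}
  S→a C: FOLLOW(C) ⊇ FOLLOW(S) ⊇ {$,a,b,c}; new: +{$,a,b,c}
  S→c A: FOLLOW(A) ⊇ FOLLOW(S) ⊇ {$,a,b,c}; new: +{$,a,b,c}
  FOLLOW(S)={$,a,b,c}  FOLLOW(A)={$,a,b,c}  FOLLOW(B)={$,a,b,c}  FOLLOW(C)={$,a,b,c}
iter 2: done
  FOLLOW(S)={$,a,b,c}  FOLLOW(A)={$,a,b,c}  FOLLOW(B)={$,a,b,c}  FOLLOW(C)={$,a,b,c}

FOLLOW(S) = ["$", "a", "b", "c"]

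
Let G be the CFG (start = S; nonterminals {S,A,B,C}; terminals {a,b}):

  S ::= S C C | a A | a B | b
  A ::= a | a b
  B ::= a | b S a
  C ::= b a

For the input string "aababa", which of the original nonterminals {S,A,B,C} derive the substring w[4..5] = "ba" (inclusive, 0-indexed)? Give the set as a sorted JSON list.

Convert to CNF:
  S -> S X3 | T0 A | T0 B | b
  A -> T0 T1 | a
  B -> T1 X2 | a
  C -> T1 T0
  T0 -> a
  T1 -> b
  X2 -> S T0
  X3 -> C C

CYK fill — only the sub-triangle for w[4..5]:
  cell(4,4) b: {S,T1}  orig:{S}
  cell(5,5) a: {A,B,T0}  orig:{A,B}
  cell(4,5) ba: {C,X2}  orig:{C}

Original NTs in T[4,5] deriving "ba": ["C"]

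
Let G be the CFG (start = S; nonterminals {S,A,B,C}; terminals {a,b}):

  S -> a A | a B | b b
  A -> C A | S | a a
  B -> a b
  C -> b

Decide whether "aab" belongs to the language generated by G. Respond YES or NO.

CNF form of G:
  S -> T0 A | T0 B | T1 T1
  A -> C A | T0 A | T0 B | T0 T0 | T1 T1
  B -> T0 T1
  C -> b
  T0 -> a
  T1 -> b

CYK table (by increasing span):
  cell(0,0) a: {T0}  orig:{}
  cell(1,1) a: {T0}  orig:{}
  cell(2,2) b: {C,T1}  orig:{C}
  cell(0,1) aa: {A}
  cell(1,2) ab: {B}
  cell(0,2) aab: {A,S}

S ∈ T[0,2] ⇒ YES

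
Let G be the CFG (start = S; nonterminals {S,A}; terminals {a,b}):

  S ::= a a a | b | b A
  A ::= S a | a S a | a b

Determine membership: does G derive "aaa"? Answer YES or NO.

Convert to CNF:
  S -> T0 X3 | T1 A | b
  A -> S T0 | T0 T1 | T0 X2
  T0 -> a
  T1 -> b
  X2 -> S T0
  X3 -> T0 T0

Fill CYK table bottom-up:
  [0..0]={T0}  "a"  orig:{}
  [1..1]={T0}  "a"  orig:{}
  [2..2]={T0}  "a"  orig:{}
  [0..1]={X3}  "aa"  orig:{}
  [1..2]={X3}  "aa"  orig:{}
  [0..2]={S}  "aaa"

S ∈ T[0,2] ⇒ YES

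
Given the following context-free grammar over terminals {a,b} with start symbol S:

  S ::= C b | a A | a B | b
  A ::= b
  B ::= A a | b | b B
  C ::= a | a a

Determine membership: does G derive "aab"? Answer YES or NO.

CNF form of G:
  S -> C T1 | T0 A | T0 B | b
  A -> b
  B -> A T0 | T1 B | b
  C -> T0 T0 | a
  T0 -> a
  T1 -> b

CYK fill:
  [0..0]={C,T0}  "a"  orig:{C}
  [1..1]={C,T0}  "a"  orig:{C}
  [2..2]={A,B,S,T1}  "b"  orig:{A,B,S}
  [0..1]={C}  "aa"
  [1..2]={S}  "ab"
  [0..2]={S}  "aab"

S ∈ T[0,2] ⇒ YES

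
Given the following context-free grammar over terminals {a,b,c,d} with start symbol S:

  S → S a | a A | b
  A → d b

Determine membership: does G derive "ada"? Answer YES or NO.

CNF form of G:
  S -> S T2 | T2 A | b
  A -> T0 T1
  T0 -> d
  T1 -> b
  T2 -> a

Fill CYK table bottom-up:
  T[0,0] 'a' = {T2}  orig:{}
  T[1,1] 'd' = {T0}  orig:{}
  T[2,2] 'a' = {T2}  orig:{}
  T[0,1] 'ad' = ∅
  T[1,2] 'da' = ∅
  T[0,2] 'ada' = ∅

S ∉ T[0,2] ⇒ NO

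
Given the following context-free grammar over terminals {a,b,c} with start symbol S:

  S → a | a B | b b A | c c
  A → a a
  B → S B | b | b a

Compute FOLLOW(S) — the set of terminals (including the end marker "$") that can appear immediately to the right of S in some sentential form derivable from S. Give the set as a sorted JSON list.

FIRST sets, iterate to fixpoint:
round 1:
  A via A→a a: +{a}
  B via B→b: +{b}
  S via S→a: +{a}
  S via S→b b A: +{b}
  S via S→c c: +{c}
  FIRST[S]={a,b,c}  FIRST[A]={a}  FIRST[B]={b}
round 2:
  B via B→S B: +{a,c}
  FIRST[S]={a,b,c}  FIRST[A]={a}  FIRST[B]={a,b,c}
round 3: done
  FIRST[S]={a,b,c}  FIRST[A]={a}  FIRST[B]={a,b,c}

FOLLOW sets:
FOLLOW(S) := {$}
round 1:
  B→S B: FOLLOW(S) ⊇ FIRST(B) = {a,b,c}; new: +{a,b,c}
  S→a B: FOLLOW(B) ⊇ FOLLOW(S) ⊇ {$,a,b,c}; new: +{$,a,b,c}
  S→b b A: FOLLOW(A) ⊇ FOLLOW(S) ⊇ {$,a,b,c}; new: +{$,a,b,c}
  FOLLOW(S)={$,a,b,c}  FOLLOW(A)={$,a,b,c}  FOLLOW(B)={$,a,b,c}
round 2: (stable)
  FOLLOW(S)={$,a,b,c}  FOLLOW(A)={$,a,b,c}  FOLLOW(B)={$,a,b,c}

FOLLOW(S) = ["$", "a", "b", "c"]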